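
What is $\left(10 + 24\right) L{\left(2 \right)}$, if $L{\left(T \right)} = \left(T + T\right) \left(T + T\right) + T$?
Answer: $612$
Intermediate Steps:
$L{\left(T \right)} = T + 4 T^{2}$ ($L{\left(T \right)} = 2 T 2 T + T = 4 T^{2} + T = T + 4 T^{2}$)
$\left(10 + 24\right) L{\left(2 \right)} = \left(10 + 24\right) 2 \left(1 + 4 \cdot 2\right) = 34 \cdot 2 \left(1 + 8\right) = 34 \cdot 2 \cdot 9 = 34 \cdot 18 = 612$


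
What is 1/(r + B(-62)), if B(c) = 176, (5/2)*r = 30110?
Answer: 1/12220 ≈ 8.1833e-5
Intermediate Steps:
r = 12044 (r = (⅖)*30110 = 12044)
1/(r + B(-62)) = 1/(12044 + 176) = 1/12220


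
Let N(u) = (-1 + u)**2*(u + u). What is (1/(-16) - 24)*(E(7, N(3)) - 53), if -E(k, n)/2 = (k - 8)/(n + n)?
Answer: 489335/384 ≈ 1274.3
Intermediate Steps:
N(u) = 2*u*(-1 + u)**2 (N(u) = (-1 + u)**2*(2*u) = 2*u*(-1 + u)**2)
E(k, n) = -(-8 + k)/n (E(k, n) = -2*(k - 8)/(n + n) = -2*(-8 + k)/(2*n) = -2*(-8 + k)*1/(2*n) = -(-8 + k)/n)
(1/(-16) - 24)*(E(7, N(3)) - 53) = (1/(-16) - 24)*((8 - 1*7)/((2*3*(-1 + 3)**2)) - 53) = (-1/16 - 24)*((8 - 7)/((2*3*2**2)) - 53) = -385*(1/(2*3*4) - 53)/16 = -385*(1/24 - 53)/16 = -385/16*(-1271/24) = 489335/384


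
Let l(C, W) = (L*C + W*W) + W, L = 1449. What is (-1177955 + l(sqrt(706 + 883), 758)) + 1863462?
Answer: 1260829 + 1449*sqrt(1589) ≈ 1.3186e+6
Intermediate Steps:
l(C, W) = W + W**2 + 1449*C (l(C, W) = (1449*C + W*W) + W = (1449*C + W**2) + W = (W**2 + 1449*C) + W = W + W**2 + 1449*C)
(-1177955 + l(sqrt(706 + 883), 758)) + 1863462 = (-1177955 + (758 + 758**2 + 1449*sqrt(706 + 883))) + 1863462 = (-1177955 + (758 + 574564 + 1449*sqrt(1589))) + 1863462 = (-1177955 + (575322 + 1449*sqrt(1589))) + 1863462 = (-602633 + 1449*sqrt(1589)) + 1863462 = 1260829 + 1449*sqrt(1589)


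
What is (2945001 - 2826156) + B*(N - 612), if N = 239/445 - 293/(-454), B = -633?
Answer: 102124651227/202030 ≈ 5.0549e+5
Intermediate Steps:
N = 238891/202030 (N = 239*(1/445) - 293*(-1/454) = 239/445 + 293/454 = 238891/202030 ≈ 1.1825)
(2945001 - 2826156) + B*(N - 612) = (2945001 - 2826156) - 633*(238891/202030 - 612) = 118845 - 633*(-123403469/202030) = 118845 + 78114395877/202030 = 102124651227/202030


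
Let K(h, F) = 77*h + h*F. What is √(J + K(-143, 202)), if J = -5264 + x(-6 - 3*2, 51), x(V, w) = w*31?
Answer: 2*I*√10895 ≈ 208.76*I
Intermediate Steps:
x(V, w) = 31*w
K(h, F) = 77*h + F*h
J = -3683 (J = -5264 + 31*51 = -5264 + 1581 = -3683)
√(J + K(-143, 202)) = √(-3683 - 143*(77 + 202)) = √(-3683 - 143*279) = √(-3683 - 39897) = √(-43580) = 2*I*√10895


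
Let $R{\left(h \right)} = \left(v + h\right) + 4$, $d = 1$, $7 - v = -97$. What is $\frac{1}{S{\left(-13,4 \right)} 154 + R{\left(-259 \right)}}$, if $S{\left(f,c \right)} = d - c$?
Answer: $- \frac{1}{613} \approx -0.0016313$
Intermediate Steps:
$v = 104$ ($v = 7 - -97 = 7 + 97 = 104$)
$S{\left(f,c \right)} = 1 - c$
$R{\left(h \right)} = 108 + h$ ($R{\left(h \right)} = \left(104 + h\right) + 4 = 108 + h$)
$\frac{1}{S{\left(-13,4 \right)} 154 + R{\left(-259 \right)}} = \frac{1}{\left(1 - 4\right) 154 + \left(108 - 259\right)} = \frac{1}{\left(1 - 4\right) 154 - 151} = \frac{1}{\left(-3\right) 154 - 151} = \frac{1}{-462 - 151} = \frac{1}{-613} = - \frac{1}{613}$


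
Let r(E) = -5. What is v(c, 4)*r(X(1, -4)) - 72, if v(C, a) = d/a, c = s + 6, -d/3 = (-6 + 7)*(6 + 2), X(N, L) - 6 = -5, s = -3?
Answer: -42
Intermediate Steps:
X(N, L) = 1 (X(N, L) = 6 - 5 = 1)
d = -24 (d = -3*(-6 + 7)*(6 + 2) = -3*8 = -24)
c = 3 (c = -3 + 6 = 3)
v(C, a) = -24/a
v(c, 4)*r(X(1, -4)) - 72 = -24/4*(-5) - 72 = -24*¼*(-5) - 72 = -6*(-5) - 72 = 30 - 72 = -42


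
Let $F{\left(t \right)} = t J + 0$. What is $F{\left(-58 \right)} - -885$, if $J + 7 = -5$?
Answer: $1581$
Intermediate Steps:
$J = -12$ ($J = -7 - 5 = -12$)
$F{\left(t \right)} = - 12 t$ ($F{\left(t \right)} = t \left(-12\right) + 0 = - 12 t + 0 = - 12 t$)
$F{\left(-58 \right)} - -885 = \left(-12\right) \left(-58\right) - -885 = 696 + 885 = 1581$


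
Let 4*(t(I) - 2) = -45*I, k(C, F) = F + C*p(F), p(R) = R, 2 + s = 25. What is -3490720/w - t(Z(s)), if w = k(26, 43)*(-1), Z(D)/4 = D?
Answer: 4690033/1161 ≈ 4039.6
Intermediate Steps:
s = 23 (s = -2 + 25 = 23)
Z(D) = 4*D
k(C, F) = F + C*F
w = -1161 (w = (43*(1 + 26))*(-1) = (43*27)*(-1) = 1161*(-1) = -1161)
t(I) = 2 - 45*I/4 (t(I) = 2 + (-45*I)/4 = 2 - 45*I/4)
-3490720/w - t(Z(s)) = -3490720/(-1161) - (2 - 45*23) = -3490720*(-1/1161) - (2 - 45/4*92) = 3490720/1161 - (2 - 1035) = 3490720/1161 - 1*(-1033) = 3490720/1161 + 1033 = 4690033/1161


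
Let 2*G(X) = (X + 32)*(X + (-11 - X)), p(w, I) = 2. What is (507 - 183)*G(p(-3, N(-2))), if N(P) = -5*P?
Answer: -60588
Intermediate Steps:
G(X) = -176 - 11*X/2 (G(X) = ((X + 32)*(X + (-11 - X)))/2 = ((32 + X)*(-11))/2 = (-352 - 11*X)/2 = -176 - 11*X/2)
(507 - 183)*G(p(-3, N(-2))) = (507 - 183)*(-176 - 11/2*2) = 324*(-176 - 11) = 324*(-187) = -60588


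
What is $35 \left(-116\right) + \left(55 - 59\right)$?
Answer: $-4064$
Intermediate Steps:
$35 \left(-116\right) + \left(55 - 59\right) = -4060 - 4 = -4064$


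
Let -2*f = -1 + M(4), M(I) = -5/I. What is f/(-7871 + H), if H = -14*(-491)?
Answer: -9/7976 ≈ -0.0011284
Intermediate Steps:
H = 6874
f = 9/8 (f = -(-1 - 5/4)/2 = -½*(-9/4) = 9/8 ≈ 1.1250)
f/(-7871 + H) = 9/(8*(-7871 + 6874)) = (9/8)/(-997) = (9/8)*(-1/997) = -9/7976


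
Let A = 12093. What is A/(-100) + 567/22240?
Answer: -13444581/111200 ≈ -120.90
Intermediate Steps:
A/(-100) + 567/22240 = 12093/(-100) + 567/22240 = 12093*(-1/100) + 567*(1/22240) = -12093/100 + 567/22240 = -13444581/111200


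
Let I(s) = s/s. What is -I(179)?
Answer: -1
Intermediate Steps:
I(s) = 1
-I(179) = -1*1 = -1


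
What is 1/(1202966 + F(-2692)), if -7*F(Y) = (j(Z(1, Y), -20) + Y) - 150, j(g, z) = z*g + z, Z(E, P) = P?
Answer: 7/8369784 ≈ 8.3634e-7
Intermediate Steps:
j(g, z) = z + g*z (j(g, z) = g*z + z = z + g*z)
F(Y) = 170/7 + 19*Y/7 (F(Y) = -((-20*(1 + Y) + Y) - 150)/7 = -(((-20 - 20*Y) + Y) - 150)/7 = -((-20 - 19*Y) - 150)/7 = -(-170 - 19*Y)/7 = 170/7 + 19*Y/7)
1/(1202966 + F(-2692)) = 1/(1202966 + (170/7 + (19/7)*(-2692))) = 1/(1202966 + (170/7 - 51148/7)) = 1/(1202966 - 50978/7) = 1/(8369784/7) = 7/8369784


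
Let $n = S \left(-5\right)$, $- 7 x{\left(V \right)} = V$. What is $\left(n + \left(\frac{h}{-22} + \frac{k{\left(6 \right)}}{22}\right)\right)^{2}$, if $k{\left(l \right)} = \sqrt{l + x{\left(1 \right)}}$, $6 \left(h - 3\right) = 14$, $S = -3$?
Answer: $\frac{6641101}{30492} + \frac{487 \sqrt{287}}{2541} \approx 221.04$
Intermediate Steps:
$x{\left(V \right)} = - \frac{V}{7}$
$n = 15$ ($n = \left(-3\right) \left(-5\right) = 15$)
$h = \frac{16}{3}$ ($h = 3 + \frac{1}{6} \cdot 14 = 3 + \frac{7}{3} = \frac{16}{3} \approx 5.3333$)
$k{\left(l \right)} = \sqrt{- \frac{1}{7} + l}$ ($k{\left(l \right)} = \sqrt{l - \frac{1}{7}} = \sqrt{- \frac{1}{7} + l}$)
$\left(n + \left(\frac{h}{-22} + \frac{k{\left(6 \right)}}{22}\right)\right)^{2} = \left(15 + \left(\frac{16}{3 \left(-22\right)} + \frac{\frac{1}{7} \sqrt{-7 + 49 \cdot 6}}{22}\right)\right)^{2} = \left(15 + \left(\frac{16}{3} \left(- \frac{1}{22}\right) + \frac{\sqrt{-7 + 294}}{7} \cdot \frac{1}{22}\right)\right)^{2} = \left(15 - \left(\frac{8}{33} - \frac{\sqrt{287}}{7} \cdot \frac{1}{22}\right)\right)^{2} = \left(15 - \left(\frac{8}{33} - \frac{\sqrt{287}}{154}\right)\right)^{2} = \left(\frac{487}{33} + \frac{\sqrt{287}}{154}\right)^{2}$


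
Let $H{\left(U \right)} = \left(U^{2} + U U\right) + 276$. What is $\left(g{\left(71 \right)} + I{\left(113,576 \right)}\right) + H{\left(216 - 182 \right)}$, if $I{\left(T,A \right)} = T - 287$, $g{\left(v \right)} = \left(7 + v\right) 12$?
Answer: $3350$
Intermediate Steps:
$H{\left(U \right)} = 276 + 2 U^{2}$ ($H{\left(U \right)} = \left(U^{2} + U^{2}\right) + 276 = 2 U^{2} + 276 = 276 + 2 U^{2}$)
$g{\left(v \right)} = 84 + 12 v$
$I{\left(T,A \right)} = -287 + T$ ($I{\left(T,A \right)} = T - 287 = -287 + T$)
$\left(g{\left(71 \right)} + I{\left(113,576 \right)}\right) + H{\left(216 - 182 \right)} = \left(\left(84 + 12 \cdot 71\right) + \left(-287 + 113\right)\right) + \left(276 + 2 \left(216 - 182\right)^{2}\right) = \left(\left(84 + 852\right) - 174\right) + \left(276 + 2 \left(216 - 182\right)^{2}\right) = \left(936 - 174\right) + \left(276 + 2 \cdot 34^{2}\right) = 762 + \left(276 + 2 \cdot 1156\right) = 762 + \left(276 + 2312\right) = 762 + 2588 = 3350$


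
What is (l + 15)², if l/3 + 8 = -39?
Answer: 15876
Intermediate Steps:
l = -141 (l = -24 + 3*(-39) = -24 - 117 = -141)
(l + 15)² = (-141 + 15)² = (-126)² = 15876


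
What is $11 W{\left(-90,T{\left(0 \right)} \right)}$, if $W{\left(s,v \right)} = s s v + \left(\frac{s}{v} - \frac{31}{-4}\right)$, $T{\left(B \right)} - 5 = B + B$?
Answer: $\frac{1781549}{4} \approx 4.4539 \cdot 10^{5}$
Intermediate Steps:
$T{\left(B \right)} = 5 + 2 B$ ($T{\left(B \right)} = 5 + \left(B + B\right) = 5 + 2 B$)
$W{\left(s,v \right)} = \frac{31}{4} + \frac{s}{v} + v s^{2}$ ($W{\left(s,v \right)} = s^{2} v + \left(\frac{s}{v} - - \frac{31}{4}\right) = v s^{2} + \left(\frac{s}{v} + \frac{31}{4}\right) = v s^{2} + \left(\frac{31}{4} + \frac{s}{v}\right) = \frac{31}{4} + \frac{s}{v} + v s^{2}$)
$11 W{\left(-90,T{\left(0 \right)} \right)} = 11 \left(\frac{31}{4} - \frac{90}{5 + 2 \cdot 0} + \left(5 + 2 \cdot 0\right) \left(-90\right)^{2}\right) = 11 \left(\frac{31}{4} - \frac{90}{5 + 0} + \left(5 + 0\right) 8100\right) = 11 \left(\frac{31}{4} - \frac{90}{5} + 5 \cdot 8100\right) = 11 \left(\frac{31}{4} - 18 + 40500\right) = 11 \cdot \frac{161959}{4} = \frac{1781549}{4}$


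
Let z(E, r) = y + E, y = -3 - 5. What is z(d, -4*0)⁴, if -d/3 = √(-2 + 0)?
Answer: -2492 + 4416*I*√2 ≈ -2492.0 + 6245.2*I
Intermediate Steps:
y = -8
d = -3*I*√2 (d = -3*√(-2 + 0) = -3*I*√2 ≈ -4.2426*I)
z(E, r) = -8 + E
z(d, -4*0)⁴ = (-8 - 3*I*√2)⁴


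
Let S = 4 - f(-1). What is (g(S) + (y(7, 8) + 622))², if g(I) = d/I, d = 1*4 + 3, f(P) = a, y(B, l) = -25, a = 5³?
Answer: 5217172900/14641 ≈ 3.5634e+5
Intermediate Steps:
a = 125
f(P) = 125
d = 7 (d = 4 + 3 = 7)
S = -121 (S = 4 - 1*125 = 4 - 125 = -121)
g(I) = 7/I
(g(S) + (y(7, 8) + 622))² = (7/(-121) + (-25 + 622))² = (7*(-1/121) + 597)² = (-7/121 + 597)² = (72230/121)² = 5217172900/14641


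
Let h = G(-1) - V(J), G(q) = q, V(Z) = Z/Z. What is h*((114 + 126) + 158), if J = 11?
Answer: -796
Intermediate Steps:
V(Z) = 1
h = -2 (h = -1 - 1*1 = -1 - 1 = -2)
h*((114 + 126) + 158) = -2*((114 + 126) + 158) = -2*(240 + 158) = -2*398 = -796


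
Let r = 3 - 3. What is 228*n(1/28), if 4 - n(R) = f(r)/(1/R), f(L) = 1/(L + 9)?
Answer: 19133/21 ≈ 911.10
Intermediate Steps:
r = 0
f(L) = 1/(9 + L)
n(R) = 4 - R/9 (n(R) = 4 - 1/((9 + 0)*(1/R)) = 4 - R/9)
228*n(1/28) = 228*(4 - 1/9/28) = 228*(4 - 1/9*1/28) = 228*(4 - 1/252) = 228*(1007/252) = 19133/21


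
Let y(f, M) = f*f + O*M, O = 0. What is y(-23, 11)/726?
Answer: 529/726 ≈ 0.72865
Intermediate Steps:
y(f, M) = f² (y(f, M) = f*f + 0*M = f² + 0 = f²)
y(-23, 11)/726 = (-23)²/726 = 529*(1/726) = 529/726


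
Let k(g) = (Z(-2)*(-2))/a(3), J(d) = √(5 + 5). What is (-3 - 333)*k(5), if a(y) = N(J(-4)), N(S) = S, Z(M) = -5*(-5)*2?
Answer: 3360*√10 ≈ 10625.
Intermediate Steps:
Z(M) = 50 (Z(M) = 25*2 = 50)
J(d) = √10
a(y) = √10
k(g) = -10*√10 (k(g) = (50*(-2))/(√10) = -10*√10)
(-3 - 333)*k(5) = (-3 - 333)*(-10*√10) = -(-3360)*√10 = 3360*√10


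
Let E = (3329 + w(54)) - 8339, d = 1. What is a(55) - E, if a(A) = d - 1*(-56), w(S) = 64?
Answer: 5003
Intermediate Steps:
E = -4946 (E = (3329 + 64) - 8339 = 3393 - 8339 = -4946)
a(A) = 57 (a(A) = 1 - 1*(-56) = 1 + 56 = 57)
a(55) - E = 57 - 1*(-4946) = 57 + 4946 = 5003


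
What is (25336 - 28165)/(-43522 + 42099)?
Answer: 2829/1423 ≈ 1.9881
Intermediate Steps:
(25336 - 28165)/(-43522 + 42099) = -2829/(-1423) = -2829*(-1/1423) = 2829/1423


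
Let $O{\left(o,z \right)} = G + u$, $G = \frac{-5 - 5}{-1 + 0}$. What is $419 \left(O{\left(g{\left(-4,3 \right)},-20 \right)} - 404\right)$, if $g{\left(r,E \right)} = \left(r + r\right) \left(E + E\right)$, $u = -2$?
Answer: $-165924$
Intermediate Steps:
$g{\left(r,E \right)} = 4 E r$ ($g{\left(r,E \right)} = 2 r 2 E = 4 E r$)
$G = 10$ ($G = - \frac{10}{-1} = \left(-10\right) \left(-1\right) = 10$)
$O{\left(o,z \right)} = 8$ ($O{\left(o,z \right)} = 10 - 2 = 8$)
$419 \left(O{\left(g{\left(-4,3 \right)},-20 \right)} - 404\right) = 419 \left(8 - 404\right) = 419 \left(-396\right) = -165924$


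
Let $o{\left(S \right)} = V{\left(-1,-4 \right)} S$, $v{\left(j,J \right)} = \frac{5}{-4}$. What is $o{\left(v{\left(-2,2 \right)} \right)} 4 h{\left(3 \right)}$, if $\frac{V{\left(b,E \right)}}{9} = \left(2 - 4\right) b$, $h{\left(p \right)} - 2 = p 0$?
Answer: $-180$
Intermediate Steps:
$h{\left(p \right)} = 2$ ($h{\left(p \right)} = 2 + p 0 = 2 + 0 = 2$)
$v{\left(j,J \right)} = - \frac{5}{4}$ ($v{\left(j,J \right)} = 5 \left(- \frac{1}{4}\right) = - \frac{5}{4}$)
$V{\left(b,E \right)} = - 18 b$ ($V{\left(b,E \right)} = 9 \left(2 - 4\right) b = 9 \left(- 2 b\right) = - 18 b$)
$o{\left(S \right)} = 18 S$ ($o{\left(S \right)} = \left(-18\right) \left(-1\right) S = 18 S$)
$o{\left(v{\left(-2,2 \right)} \right)} 4 h{\left(3 \right)} = 18 \left(- \frac{5}{4}\right) 4 \cdot 2 = \left(- \frac{45}{2}\right) 4 \cdot 2 = \left(-90\right) 2 = -180$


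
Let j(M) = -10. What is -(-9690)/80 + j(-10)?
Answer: 889/8 ≈ 111.13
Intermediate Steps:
-(-9690)/80 + j(-10) = -(-9690)/80 - 10 = -85*(-57/40) - 10 = 969/8 - 10 = 889/8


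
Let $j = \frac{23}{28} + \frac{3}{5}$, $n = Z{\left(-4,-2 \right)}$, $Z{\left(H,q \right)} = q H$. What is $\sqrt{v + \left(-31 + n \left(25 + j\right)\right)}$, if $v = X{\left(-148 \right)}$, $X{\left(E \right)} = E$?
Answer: $\frac{\sqrt{39655}}{35} \approx 5.6896$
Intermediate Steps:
$Z{\left(H,q \right)} = H q$
$n = 8$ ($n = \left(-4\right) \left(-2\right) = 8$)
$j = \frac{199}{140}$ ($j = 23 \cdot \frac{1}{28} + 3 \cdot \frac{1}{5} = \frac{23}{28} + \frac{3}{5} = \frac{199}{140} \approx 1.4214$)
$v = -148$
$\sqrt{v + \left(-31 + n \left(25 + j\right)\right)} = \sqrt{-148 - \left(31 - 8 \left(25 + \frac{199}{140}\right)\right)} = \sqrt{-148 + \left(-31 + 8 \cdot \frac{3699}{140}\right)} = \sqrt{-148 + \left(-31 + \frac{7398}{35}\right)} = \sqrt{-148 + \frac{6313}{35}} = \sqrt{\frac{1133}{35}} = \frac{\sqrt{39655}}{35}$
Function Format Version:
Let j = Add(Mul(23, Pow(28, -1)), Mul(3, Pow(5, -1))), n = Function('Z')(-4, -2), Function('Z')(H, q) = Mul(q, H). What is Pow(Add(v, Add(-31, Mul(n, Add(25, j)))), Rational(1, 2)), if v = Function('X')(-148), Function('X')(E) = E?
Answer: Mul(Rational(1, 35), Pow(39655, Rational(1, 2))) ≈ 5.6896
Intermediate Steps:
Function('Z')(H, q) = Mul(H, q)
n = 8 (n = Mul(-4, -2) = 8)
j = Rational(199, 140) (j = Add(Mul(23, Rational(1, 28)), Mul(3, Rational(1, 5))) = Add(Rational(23, 28), Rational(3, 5)) = Rational(199, 140) ≈ 1.4214)
v = -148
Pow(Add(v, Add(-31, Mul(n, Add(25, j)))), Rational(1, 2)) = Pow(Add(-148, Add(-31, Mul(8, Add(25, Rational(199, 140))))), Rational(1, 2)) = Pow(Add(-148, Add(-31, Mul(8, Rational(3699, 140)))), Rational(1, 2)) = Pow(Add(-148, Add(-31, Rational(7398, 35))), Rational(1, 2)) = Pow(Add(-148, Rational(6313, 35)), Rational(1, 2)) = Pow(Rational(1133, 35), Rational(1, 2)) = Mul(Rational(1, 35), Pow(39655, Rational(1, 2)))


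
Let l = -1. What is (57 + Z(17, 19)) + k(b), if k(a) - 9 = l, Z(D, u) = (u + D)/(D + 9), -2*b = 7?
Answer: 863/13 ≈ 66.385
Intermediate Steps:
b = -7/2 (b = -1/2*7 = -7/2 ≈ -3.5000)
Z(D, u) = (D + u)/(9 + D)
k(a) = 8 (k(a) = 9 - 1 = 8)
(57 + Z(17, 19)) + k(b) = (57 + (17 + 19)/(9 + 17)) + 8 = (57 + 36/26) + 8 = (57 + (1/26)*36) + 8 = (57 + 18/13) + 8 = 759/13 + 8 = 863/13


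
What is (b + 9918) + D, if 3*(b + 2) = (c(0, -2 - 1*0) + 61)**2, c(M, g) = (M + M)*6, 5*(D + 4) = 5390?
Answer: 36691/3 ≈ 12230.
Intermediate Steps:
D = 1074 (D = -4 + (1/5)*5390 = -4 + 1078 = 1074)
c(M, g) = 12*M (c(M, g) = (2*M)*6 = 12*M)
b = 3715/3 (b = -2 + (12*0 + 61)**2/3 = -2 + (0 + 61)**2/3 = -2 + (1/3)*61**2 = -2 + (1/3)*3721 = -2 + 3721/3 = 3715/3 ≈ 1238.3)
(b + 9918) + D = (3715/3 + 9918) + 1074 = 33469/3 + 1074 = 36691/3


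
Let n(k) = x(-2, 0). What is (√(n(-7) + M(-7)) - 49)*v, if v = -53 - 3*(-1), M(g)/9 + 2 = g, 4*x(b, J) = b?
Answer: 2450 - 25*I*√326 ≈ 2450.0 - 451.39*I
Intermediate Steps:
x(b, J) = b/4
M(g) = -18 + 9*g
n(k) = -½ (n(k) = (¼)*(-2) = -½)
v = -50 (v = -53 - 1*(-3) = -53 + 3 = -50)
(√(n(-7) + M(-7)) - 49)*v = (√(-½ + (-18 + 9*(-7))) - 49)*(-50) = (√(-½ + (-18 - 63)) - 49)*(-50) = (√(-½ - 81) - 49)*(-50) = (√(-163/2) - 49)*(-50) = (I*√326/2 - 49)*(-50) = (-49 + I*√326/2)*(-50) = 2450 - 25*I*√326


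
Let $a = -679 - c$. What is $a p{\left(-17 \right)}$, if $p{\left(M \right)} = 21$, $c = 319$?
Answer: $-20958$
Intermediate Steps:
$a = -998$ ($a = -679 - 319 = -998$)
$a p{\left(-17 \right)} = \left(-998\right) 21 = -20958$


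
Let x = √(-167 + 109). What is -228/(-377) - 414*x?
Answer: 228/377 - 414*I*√58 ≈ 0.60477 - 3152.9*I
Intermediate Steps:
x = I*√58 (x = √(-58) = I*√58 ≈ 7.6158*I)
-228/(-377) - 414*x = -228/(-377) - 414*I*√58 = -228*(-1/377) - 414*I*√58 = 228/377 - 414*I*√58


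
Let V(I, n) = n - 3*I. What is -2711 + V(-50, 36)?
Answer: -2525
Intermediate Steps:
-2711 + V(-50, 36) = -2711 + (36 - 3*(-50)) = -2711 + (36 + 150) = -2711 + 186 = -2525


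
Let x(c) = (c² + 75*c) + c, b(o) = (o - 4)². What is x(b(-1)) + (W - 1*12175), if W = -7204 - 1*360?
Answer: -17214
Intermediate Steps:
b(o) = (-4 + o)²
W = -7564 (W = -7204 - 360 = -7564)
x(c) = c² + 76*c
x(b(-1)) + (W - 1*12175) = (-4 - 1)²*(76 + (-4 - 1)²) + (-7564 - 1*12175) = (-5)²*(76 + (-5)²) + (-7564 - 12175) = 25*(76 + 25) - 19739 = 25*101 - 19739 = 2525 - 19739 = -17214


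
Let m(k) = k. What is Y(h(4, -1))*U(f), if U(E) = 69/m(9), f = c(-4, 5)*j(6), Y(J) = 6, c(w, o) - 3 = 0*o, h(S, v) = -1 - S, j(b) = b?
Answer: 46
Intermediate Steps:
c(w, o) = 3 (c(w, o) = 3 + 0*o = 3 + 0 = 3)
f = 18 (f = 3*6 = 18)
U(E) = 23/3 (U(E) = 69/9 = 69*(⅑) = 23/3)
Y(h(4, -1))*U(f) = 6*(23/3) = 46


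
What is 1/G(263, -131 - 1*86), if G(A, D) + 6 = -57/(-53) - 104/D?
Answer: -11501/51125 ≈ -0.22496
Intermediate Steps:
G(A, D) = -261/53 - 104/D (G(A, D) = -6 + (-57/(-53) - 104/D) = -6 + (-57*(-1/53) - 104/D) = -6 + (57/53 - 104/D) = -261/53 - 104/D)
1/G(263, -131 - 1*86) = 1/(-261/53 - 104/(-131 - 1*86)) = 1/(-261/53 - 104/(-131 - 86)) = 1/(-261/53 - 104/(-217)) = 1/(-261/53 - 104*(-1/217)) = 1/(-261/53 + 104/217) = 1/(-51125/11501) = -11501/51125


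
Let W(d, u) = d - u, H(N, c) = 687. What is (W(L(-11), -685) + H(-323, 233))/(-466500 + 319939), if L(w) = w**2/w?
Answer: -1361/146561 ≈ -0.0092862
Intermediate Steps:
L(w) = w
(W(L(-11), -685) + H(-323, 233))/(-466500 + 319939) = ((-11 - 1*(-685)) + 687)/(-466500 + 319939) = ((-11 + 685) + 687)/(-146561) = (674 + 687)*(-1/146561) = 1361*(-1/146561) = -1361/146561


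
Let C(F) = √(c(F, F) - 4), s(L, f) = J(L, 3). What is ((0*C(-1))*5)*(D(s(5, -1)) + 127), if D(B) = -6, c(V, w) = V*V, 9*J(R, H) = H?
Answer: 0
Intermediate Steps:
J(R, H) = H/9
c(V, w) = V²
s(L, f) = ⅓ (s(L, f) = (⅑)*3 = ⅓)
C(F) = √(-4 + F²) (C(F) = √(F² - 4) = √(-4 + F²))
((0*C(-1))*5)*(D(s(5, -1)) + 127) = ((0*√(-4 + (-1)²))*5)*(-6 + 127) = ((0*√(-4 + 1))*5)*121 = ((0*√(-3))*5)*121 = ((0*(I*√3))*5)*121 = (0*5)*121 = 0*121 = 0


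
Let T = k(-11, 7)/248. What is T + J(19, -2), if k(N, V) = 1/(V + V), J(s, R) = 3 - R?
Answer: 17361/3472 ≈ 5.0003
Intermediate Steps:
k(N, V) = 1/(2*V)
T = 1/3472 (T = ((½)/7)/248 = ((½)*(⅐))*(1/248) = (1/14)*(1/248) = 1/3472 ≈ 0.00028802)
T + J(19, -2) = 1/3472 + (3 - 1*(-2)) = 1/3472 + (3 + 2) = 1/3472 + 5 = 17361/3472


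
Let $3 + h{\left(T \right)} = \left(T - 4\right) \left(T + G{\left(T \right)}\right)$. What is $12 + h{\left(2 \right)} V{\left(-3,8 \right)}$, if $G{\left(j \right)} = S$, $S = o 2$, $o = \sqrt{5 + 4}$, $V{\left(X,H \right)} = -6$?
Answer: $126$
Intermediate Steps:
$o = 3$ ($o = \sqrt{9} = 3$)
$S = 6$ ($S = 3 \cdot 2 = 6$)
$G{\left(j \right)} = 6$
$h{\left(T \right)} = -3 + \left(-4 + T\right) \left(6 + T\right)$ ($h{\left(T \right)} = -3 + \left(T - 4\right) \left(T + 6\right) = -3 + \left(-4 + T\right) \left(6 + T\right)$)
$12 + h{\left(2 \right)} V{\left(-3,8 \right)} = 12 + \left(-27 + 2^{2} + 2 \cdot 2\right) \left(-6\right) = 12 + \left(-27 + 4 + 4\right) \left(-6\right) = 12 - -114 = 12 + 114 = 126$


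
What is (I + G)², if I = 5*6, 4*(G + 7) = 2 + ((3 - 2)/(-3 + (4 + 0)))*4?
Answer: 2401/4 ≈ 600.25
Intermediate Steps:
G = -11/2 (G = -7 + (2 + ((3 - 2)/(-3 + (4 + 0)))*4)/4 = -7 + (2 + (1/(-3 + 4))*4)/4 = -7 + (2 + (1/1)*4)/4 = -7 + (2 + (1*1)*4)/4 = -7 + (2 + 1*4)/4 = -7 + (2 + 4)/4 = -7 + (¼)*6 = -7 + 3/2 = -11/2 ≈ -5.5000)
I = 30
(I + G)² = (30 - 11/2)² = (49/2)² = 2401/4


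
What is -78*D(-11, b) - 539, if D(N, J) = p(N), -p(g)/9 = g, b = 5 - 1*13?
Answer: -8261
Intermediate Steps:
b = -8 (b = 5 - 13 = -8)
p(g) = -9*g
D(N, J) = -9*N
-78*D(-11, b) - 539 = -(-702)*(-11) - 539 = -78*99 - 539 = -7722 - 539 = -8261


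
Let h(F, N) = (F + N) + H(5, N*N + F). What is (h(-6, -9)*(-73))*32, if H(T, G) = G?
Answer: -140160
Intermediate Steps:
h(F, N) = N + N² + 2*F (h(F, N) = (F + N) + (N*N + F) = (F + N) + (N² + F) = (F + N) + (F + N²) = N + N² + 2*F)
(h(-6, -9)*(-73))*32 = ((-9 + (-9)² + 2*(-6))*(-73))*32 = ((-9 + 81 - 12)*(-73))*32 = (60*(-73))*32 = -4380*32 = -140160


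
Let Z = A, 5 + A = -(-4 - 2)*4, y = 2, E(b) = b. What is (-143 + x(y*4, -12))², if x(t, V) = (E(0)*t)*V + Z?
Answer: 15376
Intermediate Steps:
A = 19 (A = -5 - (-4 - 2)*4 = -5 - (-6)*4 = -5 - 1*(-24) = -5 + 24 = 19)
Z = 19
x(t, V) = 19 (x(t, V) = (0*t)*V + 19 = 0*V + 19 = 0 + 19 = 19)
(-143 + x(y*4, -12))² = (-143 + 19)² = (-124)² = 15376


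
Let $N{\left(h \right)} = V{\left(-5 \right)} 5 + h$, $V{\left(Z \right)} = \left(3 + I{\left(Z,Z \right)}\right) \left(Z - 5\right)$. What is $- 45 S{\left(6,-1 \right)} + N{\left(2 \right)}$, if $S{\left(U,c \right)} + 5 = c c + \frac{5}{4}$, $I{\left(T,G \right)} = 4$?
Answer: $- \frac{897}{4} \approx -224.25$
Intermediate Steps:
$V{\left(Z \right)} = -35 + 7 Z$ ($V{\left(Z \right)} = \left(3 + 4\right) \left(Z - 5\right) = 7 \left(-5 + Z\right) = -35 + 7 Z$)
$S{\left(U,c \right)} = - \frac{15}{4} + c^{2}$ ($S{\left(U,c \right)} = -5 + \left(c c + \frac{5}{4}\right) = -5 + \left(c^{2} + 5 \cdot \frac{1}{4}\right) = -5 + \left(c^{2} + \frac{5}{4}\right) = -5 + \left(\frac{5}{4} + c^{2}\right) = - \frac{15}{4} + c^{2}$)
$N{\left(h \right)} = -350 + h$ ($N{\left(h \right)} = \left(-35 + 7 \left(-5\right)\right) 5 + h = \left(-35 - 35\right) 5 + h = \left(-70\right) 5 + h = -350 + h$)
$- 45 S{\left(6,-1 \right)} + N{\left(2 \right)} = - 45 \left(- \frac{15}{4} + \left(-1\right)^{2}\right) + \left(-350 + 2\right) = - 45 \left(- \frac{15}{4} + 1\right) - 348 = \left(-45\right) \left(- \frac{11}{4}\right) - 348 = \frac{495}{4} - 348 = - \frac{897}{4}$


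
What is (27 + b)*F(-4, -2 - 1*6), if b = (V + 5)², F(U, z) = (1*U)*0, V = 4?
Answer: 0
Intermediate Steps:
F(U, z) = 0 (F(U, z) = U*0 = 0)
b = 81 (b = (4 + 5)² = 9² = 81)
(27 + b)*F(-4, -2 - 1*6) = (27 + 81)*0 = 108*0 = 0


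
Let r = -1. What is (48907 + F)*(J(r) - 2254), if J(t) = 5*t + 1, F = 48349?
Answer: -219604048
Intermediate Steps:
J(t) = 1 + 5*t
(48907 + F)*(J(r) - 2254) = (48907 + 48349)*((1 + 5*(-1)) - 2254) = 97256*((1 - 5) - 2254) = 97256*(-4 - 2254) = 97256*(-2258) = -219604048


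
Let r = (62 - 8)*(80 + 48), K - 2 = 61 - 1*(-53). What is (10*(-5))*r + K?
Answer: -345484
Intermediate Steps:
K = 116 (K = 2 + (61 - 1*(-53)) = 2 + (61 + 53) = 2 + 114 = 116)
r = 6912 (r = 54*128 = 6912)
(10*(-5))*r + K = (10*(-5))*6912 + 116 = -50*6912 + 116 = -345600 + 116 = -345484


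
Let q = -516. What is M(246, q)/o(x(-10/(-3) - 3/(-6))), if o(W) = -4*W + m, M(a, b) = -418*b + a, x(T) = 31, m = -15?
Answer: -215934/139 ≈ -1553.5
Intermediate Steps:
M(a, b) = a - 418*b
o(W) = -15 - 4*W (o(W) = -4*W - 15 = -15 - 4*W)
M(246, q)/o(x(-10/(-3) - 3/(-6))) = (246 - 418*(-516))/(-15 - 4*31) = (246 + 215688)/(-15 - 124) = 215934/(-139) = 215934*(-1/139) = -215934/139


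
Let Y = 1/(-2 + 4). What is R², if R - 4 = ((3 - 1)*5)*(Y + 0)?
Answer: 81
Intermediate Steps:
Y = ½ (Y = 1/2 = ½ ≈ 0.50000)
R = 9 (R = 4 + ((3 - 1)*5)*(½ + 0) = 4 + (2*5)*(½) = 4 + 10*(½) = 4 + 5 = 9)
R² = 9² = 81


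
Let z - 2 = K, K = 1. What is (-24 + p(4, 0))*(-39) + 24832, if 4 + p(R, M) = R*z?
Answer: 25456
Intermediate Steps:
z = 3 (z = 2 + 1 = 3)
p(R, M) = -4 + 3*R (p(R, M) = -4 + R*3 = -4 + 3*R)
(-24 + p(4, 0))*(-39) + 24832 = (-24 + (-4 + 3*4))*(-39) + 24832 = (-24 + (-4 + 12))*(-39) + 24832 = (-24 + 8)*(-39) + 24832 = -16*(-39) + 24832 = 624 + 24832 = 25456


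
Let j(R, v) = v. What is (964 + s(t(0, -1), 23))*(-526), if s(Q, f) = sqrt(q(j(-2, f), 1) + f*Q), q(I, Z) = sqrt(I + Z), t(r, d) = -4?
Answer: -507064 - 526*I*sqrt(92 - 2*sqrt(6)) ≈ -5.0706e+5 - 4909.0*I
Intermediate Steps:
s(Q, f) = sqrt(sqrt(1 + f) + Q*f) (s(Q, f) = sqrt(sqrt(f + 1) + f*Q) = sqrt(sqrt(1 + f) + Q*f))
(964 + s(t(0, -1), 23))*(-526) = (964 + sqrt(sqrt(1 + 23) - 4*23))*(-526) = (964 + sqrt(sqrt(24) - 92))*(-526) = (964 + sqrt(2*sqrt(6) - 92))*(-526) = (964 + sqrt(-92 + 2*sqrt(6)))*(-526) = -507064 - 526*sqrt(-92 + 2*sqrt(6))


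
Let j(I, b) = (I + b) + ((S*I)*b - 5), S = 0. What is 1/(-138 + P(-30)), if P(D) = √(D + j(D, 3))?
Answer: -69/9553 - I*√62/19106 ≈ -0.0072229 - 0.00041212*I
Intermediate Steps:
j(I, b) = -5 + I + b (j(I, b) = (I + b) + ((0*I)*b - 5) = (I + b) + (0*b - 5) = (I + b) + (0 - 5) = (I + b) - 5 = -5 + I + b)
P(D) = √(-2 + 2*D) (P(D) = √(D + (-5 + D + 3)) = √(D + (-2 + D)) = √(-2 + 2*D))
1/(-138 + P(-30)) = 1/(-138 + √(-2 + 2*(-30))) = 1/(-138 + √(-2 - 60)) = 1/(-138 + √(-62)) = 1/(-138 + I*√62)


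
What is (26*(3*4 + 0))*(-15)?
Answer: -4680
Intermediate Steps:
(26*(3*4 + 0))*(-15) = (26*(12 + 0))*(-15) = (26*12)*(-15) = 312*(-15) = -4680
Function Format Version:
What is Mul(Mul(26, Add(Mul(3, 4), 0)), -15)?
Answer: -4680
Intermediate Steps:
Mul(Mul(26, Add(Mul(3, 4), 0)), -15) = Mul(Mul(26, Add(12, 0)), -15) = Mul(Mul(26, 12), -15) = Mul(312, -15) = -4680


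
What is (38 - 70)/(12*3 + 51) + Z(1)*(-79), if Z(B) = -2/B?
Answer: 13714/87 ≈ 157.63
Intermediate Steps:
(38 - 70)/(12*3 + 51) + Z(1)*(-79) = (38 - 70)/(12*3 + 51) - 2/1*(-79) = -32/(36 + 51) - 2*1*(-79) = -32/87 - 2*(-79) = -32*1/87 + 158 = -32/87 + 158 = 13714/87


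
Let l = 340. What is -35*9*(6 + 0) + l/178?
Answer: -168040/89 ≈ -1888.1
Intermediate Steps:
-35*9*(6 + 0) + l/178 = -35*9*(6 + 0) + 340/178 = -35*9*6 + 340*(1/178) = -35/(1/54) + 170/89 = -35/1/54 + 170/89 = -35*54 + 170/89 = -1890 + 170/89 = -168040/89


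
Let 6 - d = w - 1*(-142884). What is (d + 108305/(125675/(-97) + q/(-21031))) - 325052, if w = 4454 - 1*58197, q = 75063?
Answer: -1097962301692867/2650352036 ≈ -4.1427e+5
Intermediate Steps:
w = -53743 (w = 4454 - 58197 = -53743)
d = -89135 (d = 6 - (-53743 - 1*(-142884)) = 6 - (-53743 + 142884) = 6 - 1*89141 = 6 - 89141 = -89135)
(d + 108305/(125675/(-97) + q/(-21031))) - 325052 = (-89135 + 108305/(125675/(-97) + 75063/(-21031))) - 325052 = (-89135 + 108305/(125675*(-1/97) + 75063*(-1/21031))) - 325052 = (-89135 + 108305/(-125675/97 - 75063/21031)) - 325052 = (-89135 + 108305/(-2650352036/2040007)) - 325052 = (-89135 + 108305*(-2040007/2650352036)) - 325052 = (-89135 - 220942958135/2650352036) - 325052 = -236460071686995/2650352036 - 325052 = -1097962301692867/2650352036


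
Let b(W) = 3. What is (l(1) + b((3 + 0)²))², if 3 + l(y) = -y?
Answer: 1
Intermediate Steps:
l(y) = -3 - y
(l(1) + b((3 + 0)²))² = ((-3 - 1*1) + 3)² = ((-3 - 1) + 3)² = (-4 + 3)² = (-1)² = 1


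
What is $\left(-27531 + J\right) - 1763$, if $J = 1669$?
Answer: $-27625$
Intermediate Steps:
$\left(-27531 + J\right) - 1763 = \left(-27531 + 1669\right) - 1763 = -25862 + \left(-3047 + 1284\right) = -25862 - 1763 = -27625$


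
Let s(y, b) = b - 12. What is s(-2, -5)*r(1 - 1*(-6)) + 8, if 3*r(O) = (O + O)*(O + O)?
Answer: -3308/3 ≈ -1102.7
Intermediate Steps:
r(O) = 4*O²/3 (r(O) = ((O + O)*(O + O))/3 = ((2*O)*(2*O))/3 = (4*O²)/3 = 4*O²/3)
s(y, b) = -12 + b
s(-2, -5)*r(1 - 1*(-6)) + 8 = (-12 - 5)*(4*(1 - 1*(-6))²/3) + 8 = -68*(1 + 6)²/3 + 8 = -68*7²/3 + 8 = -68*49/3 + 8 = -17*196/3 + 8 = -3332/3 + 8 = -3308/3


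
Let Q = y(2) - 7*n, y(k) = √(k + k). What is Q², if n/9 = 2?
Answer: 15376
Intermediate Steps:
y(k) = √2*√k (y(k) = √(2*k) = √2*√k)
n = 18 (n = 9*2 = 18)
Q = -124 (Q = √2*√2 - 7*18 = 2 - 126 = -124)
Q² = (-124)² = 15376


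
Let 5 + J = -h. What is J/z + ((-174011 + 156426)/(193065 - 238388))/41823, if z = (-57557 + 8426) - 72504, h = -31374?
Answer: -2202191682238/8539424949645 ≈ -0.25788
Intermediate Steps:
z = -121635 (z = -49131 - 72504 = -121635)
J = 31369 (J = -5 - 1*(-31374) = -5 + 31374 = 31369)
J/z + ((-174011 + 156426)/(193065 - 238388))/41823 = 31369/(-121635) + ((-174011 + 156426)/(193065 - 238388))/41823 = 31369*(-1/121635) - 17585/(-45323)*(1/41823) = -31369/121635 - 17585*(-1/45323)*(1/41823) = -31369/121635 + (17585/45323)*(1/41823) = -31369/121635 + 17585/1895543829 = -2202191682238/8539424949645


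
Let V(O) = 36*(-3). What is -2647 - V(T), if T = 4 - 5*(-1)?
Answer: -2539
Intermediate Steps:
T = 9 (T = 4 + 5 = 9)
V(O) = -108
-2647 - V(T) = -2647 - 1*(-108) = -2647 + 108 = -2539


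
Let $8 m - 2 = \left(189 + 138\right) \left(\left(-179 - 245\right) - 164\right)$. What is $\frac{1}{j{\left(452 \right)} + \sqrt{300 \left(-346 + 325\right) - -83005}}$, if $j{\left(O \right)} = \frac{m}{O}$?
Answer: $\frac{173815696}{241495890351} + \frac{75183872 \sqrt{145}}{241495890351} \approx 0.0044686$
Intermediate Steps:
$m = - \frac{96137}{4}$ ($m = \frac{1}{4} + \frac{\left(189 + 138\right) \left(\left(-179 - 245\right) - 164\right)}{8} = \frac{1}{4} + \frac{327 \left(-424 - 164\right)}{8} = \frac{1}{4} + \frac{327 \left(-588\right)}{8} = \frac{1}{4} + \frac{1}{8} \left(-192276\right) = \frac{1}{4} - \frac{48069}{2} = - \frac{96137}{4} \approx -24034.0$)
$j{\left(O \right)} = - \frac{96137}{4 O}$
$\frac{1}{j{\left(452 \right)} + \sqrt{300 \left(-346 + 325\right) - -83005}} = \frac{1}{- \frac{96137}{4 \cdot 452} + \sqrt{300 \left(-346 + 325\right) - -83005}} = \frac{1}{\left(- \frac{96137}{4}\right) \frac{1}{452} + \sqrt{300 \left(-21\right) + \left(-142627 + 225632\right)}} = \frac{1}{- \frac{96137}{1808} + \sqrt{-6300 + 83005}} = \frac{1}{- \frac{96137}{1808} + \sqrt{76705}} = \frac{1}{- \frac{96137}{1808} + 23 \sqrt{145}}$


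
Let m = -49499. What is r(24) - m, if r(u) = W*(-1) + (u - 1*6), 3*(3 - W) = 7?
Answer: 148549/3 ≈ 49516.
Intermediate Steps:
W = 2/3 (W = 3 - 1/3*7 = 3 - 7/3 = 2/3 ≈ 0.66667)
r(u) = -20/3 + u (r(u) = (2/3)*(-1) + (u - 1*6) = -2/3 + (u - 6) = -2/3 + (-6 + u) = -20/3 + u)
r(24) - m = (-20/3 + 24) - 1*(-49499) = 52/3 + 49499 = 148549/3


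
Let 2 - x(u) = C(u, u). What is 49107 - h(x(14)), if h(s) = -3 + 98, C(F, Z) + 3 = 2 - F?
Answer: 49012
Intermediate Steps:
C(F, Z) = -1 - F (C(F, Z) = -3 + (2 - F) = -1 - F)
x(u) = 3 + u (x(u) = 2 - (-1 - u) = 2 + (1 + u) = 3 + u)
h(s) = 95
49107 - h(x(14)) = 49107 - 1*95 = 49107 - 95 = 49012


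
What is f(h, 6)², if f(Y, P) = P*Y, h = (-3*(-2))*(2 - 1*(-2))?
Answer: 20736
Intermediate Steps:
h = 24 (h = 6*(2 + 2) = 6*4 = 24)
f(h, 6)² = (6*24)² = 144² = 20736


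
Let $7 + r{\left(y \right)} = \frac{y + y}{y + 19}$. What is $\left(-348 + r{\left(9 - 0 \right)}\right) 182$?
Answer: $-64493$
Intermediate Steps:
$r{\left(y \right)} = -7 + \frac{2 y}{19 + y}$ ($r{\left(y \right)} = -7 + \frac{y + y}{y + 19} = -7 + \frac{2 y}{19 + y}$)
$\left(-348 + r{\left(9 - 0 \right)}\right) 182 = \left(-348 + \frac{-133 - 5 \left(9 - 0\right)}{19 + \left(9 - 0\right)}\right) 182 = \left(-348 + \frac{-133 - 5 \left(9 + 0\right)}{19 + \left(9 + 0\right)}\right) 182 = \left(-348 + \frac{-133 - 45}{19 + 9}\right) 182 = \left(-348 + \frac{-133 - 45}{28}\right) 182 = \left(-348 + \frac{1}{28} \left(-178\right)\right) 182 = \left(-348 - \frac{89}{14}\right) 182 = \left(- \frac{4961}{14}\right) 182 = -64493$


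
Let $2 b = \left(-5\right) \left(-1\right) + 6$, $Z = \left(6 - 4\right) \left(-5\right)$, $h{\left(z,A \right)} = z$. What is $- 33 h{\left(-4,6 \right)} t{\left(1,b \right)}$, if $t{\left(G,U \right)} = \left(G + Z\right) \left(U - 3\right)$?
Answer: $-2970$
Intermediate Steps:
$Z = -10$ ($Z = 2 \left(-5\right) = -10$)
$b = \frac{11}{2}$ ($b = \frac{\left(-5\right) \left(-1\right) + 6}{2} = \frac{5 + 6}{2} = \frac{1}{2} \cdot 11 = \frac{11}{2} \approx 5.5$)
$t{\left(G,U \right)} = \left(-10 + G\right) \left(-3 + U\right)$ ($t{\left(G,U \right)} = \left(G - 10\right) \left(U - 3\right) = \left(-10 + G\right) \left(-3 + U\right)$)
$- 33 h{\left(-4,6 \right)} t{\left(1,b \right)} = \left(-33\right) \left(-4\right) \left(30 - 55 - 3 + 1 \cdot \frac{11}{2}\right) = 132 \left(30 - 55 - 3 + \frac{11}{2}\right) = 132 \left(- \frac{45}{2}\right) = -2970$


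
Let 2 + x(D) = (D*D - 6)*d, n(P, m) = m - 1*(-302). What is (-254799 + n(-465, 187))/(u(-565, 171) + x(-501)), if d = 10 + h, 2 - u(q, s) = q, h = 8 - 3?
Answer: -25431/376549 ≈ -0.067537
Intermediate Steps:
h = 5
u(q, s) = 2 - q
n(P, m) = 302 + m (n(P, m) = m + 302 = 302 + m)
d = 15 (d = 10 + 5 = 15)
x(D) = -92 + 15*D**2 (x(D) = -2 + (D*D - 6)*15 = -2 + (D**2 - 6)*15 = -2 + (-6 + D**2)*15 = -2 + (-90 + 15*D**2) = -92 + 15*D**2)
(-254799 + n(-465, 187))/(u(-565, 171) + x(-501)) = (-254799 + (302 + 187))/((2 - 1*(-565)) + (-92 + 15*(-501)**2)) = (-254799 + 489)/((2 + 565) + (-92 + 15*251001)) = -254310/(567 + (-92 + 3765015)) = -254310/(567 + 3764923) = -254310/3765490 = -254310*1/3765490 = -25431/376549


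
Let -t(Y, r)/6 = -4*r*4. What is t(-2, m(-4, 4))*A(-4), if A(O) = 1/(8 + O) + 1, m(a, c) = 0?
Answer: 0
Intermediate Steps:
t(Y, r) = 96*r (t(Y, r) = -6*(-4*r)*4 = -(-96)*r = 96*r)
A(O) = 1 + 1/(8 + O)
t(-2, m(-4, 4))*A(-4) = (96*0)*((9 - 4)/(8 - 4)) = 0*(5/4) = 0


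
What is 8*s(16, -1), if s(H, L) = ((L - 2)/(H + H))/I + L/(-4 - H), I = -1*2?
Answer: 31/40 ≈ 0.77500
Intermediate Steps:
I = -2
s(H, L) = L/(-4 - H) - (-2 + L)/(4*H) (s(H, L) = ((L - 2)/(H + H))/(-2) + L/(-4 - H) = ((-2 + L)/((2*H)))*(-½) + L/(-4 - H) = ((-2 + L)*(1/(2*H)))*(-½) + L/(-4 - H) = ((-2 + L)/(2*H))*(-½) + L/(-4 - H) = -(-2 + L)/(4*H) + L/(-4 - H) = L/(-4 - H) - (-2 + L)/(4*H))
8*s(16, -1) = 8*((2 + (½)*16 - 1*(-1) - 5/4*16*(-1))/(16*(4 + 16))) = 8*((1/16)*(2 + 8 + 1 + 20)/20) = 8*((1/16)*(1/20)*31) = 8*(31/320) = 31/40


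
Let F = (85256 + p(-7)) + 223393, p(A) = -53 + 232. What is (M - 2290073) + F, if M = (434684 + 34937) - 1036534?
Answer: -2548158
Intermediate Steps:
p(A) = 179
F = 308828 (F = (85256 + 179) + 223393 = 85435 + 223393 = 308828)
M = -566913 (M = 469621 - 1036534 = -566913)
(M - 2290073) + F = (-566913 - 2290073) + 308828 = -2856986 + 308828 = -2548158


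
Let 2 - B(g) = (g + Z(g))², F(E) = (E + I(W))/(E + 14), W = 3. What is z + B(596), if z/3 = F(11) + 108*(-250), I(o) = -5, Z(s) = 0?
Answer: -10905332/25 ≈ -4.3621e+5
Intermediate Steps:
F(E) = (-5 + E)/(14 + E) (F(E) = (E - 5)/(E + 14) = (-5 + E)/(14 + E))
B(g) = 2 - g² (B(g) = 2 - (g + 0)² = 2 - g²)
z = -2024982/25 (z = 3*((-5 + 11)/(14 + 11) + 108*(-250)) = 3*(6/25 - 27000) = 3*(-674994/25) = -2024982/25 ≈ -80999.)
z + B(596) = -2024982/25 + (2 - 1*596²) = -2024982/25 + (2 - 1*355216) = -2024982/25 + (2 - 355216) = -2024982/25 - 355214 = -10905332/25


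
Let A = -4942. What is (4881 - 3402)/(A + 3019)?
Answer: -493/641 ≈ -0.76911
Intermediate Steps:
(4881 - 3402)/(A + 3019) = (4881 - 3402)/(-4942 + 3019) = 1479/(-1923) = 1479*(-1/1923) = -493/641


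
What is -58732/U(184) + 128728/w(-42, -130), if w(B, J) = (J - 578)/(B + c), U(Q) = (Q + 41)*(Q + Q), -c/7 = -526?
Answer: -808283978297/1221300 ≈ -6.6182e+5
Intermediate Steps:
c = 3682 (c = -7*(-526) = 3682)
U(Q) = 2*Q*(41 + Q) (U(Q) = (41 + Q)*(2*Q) = 2*Q*(41 + Q))
w(B, J) = (-578 + J)/(3682 + B) (w(B, J) = (J - 578)/(B + 3682) = (-578 + J)/(3682 + B))
-58732/U(184) + 128728/w(-42, -130) = -58732*1/(368*(41 + 184)) + 128728/(((-578 - 130)/(3682 - 42))) = -58732/(2*184*225) + 128728/((-708/3640)) = -58732/82800 + 128728/(((1/3640)*(-708))) = -58732*1/82800 + 128728/(-177/910) = -14683/20700 + 128728*(-910/177) = -14683/20700 - 117142480/177 = -808283978297/1221300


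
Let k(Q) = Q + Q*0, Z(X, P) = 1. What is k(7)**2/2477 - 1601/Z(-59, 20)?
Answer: -3965628/2477 ≈ -1601.0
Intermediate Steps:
k(Q) = Q (k(Q) = Q + 0 = Q)
k(7)**2/2477 - 1601/Z(-59, 20) = 7**2/2477 - 1601/1 = 49*(1/2477) - 1601*1 = 49/2477 - 1601 = -3965628/2477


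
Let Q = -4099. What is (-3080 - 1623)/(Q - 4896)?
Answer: 4703/8995 ≈ 0.52285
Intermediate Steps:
(-3080 - 1623)/(Q - 4896) = (-3080 - 1623)/(-4099 - 4896) = -4703/(-8995) = -4703*(-1/8995) = 4703/8995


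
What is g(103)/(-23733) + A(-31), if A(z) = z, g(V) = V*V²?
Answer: -1828450/23733 ≈ -77.042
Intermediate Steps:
g(V) = V³
g(103)/(-23733) + A(-31) = 103³/(-23733) - 31 = 1092727*(-1/23733) - 31 = -1092727/23733 - 31 = -1828450/23733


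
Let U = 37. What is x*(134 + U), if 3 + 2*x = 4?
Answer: 171/2 ≈ 85.500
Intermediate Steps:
x = ½ (x = -3/2 + (½)*4 = -3/2 + 2 = ½ ≈ 0.50000)
x*(134 + U) = (134 + 37)/2 = (½)*171 = 171/2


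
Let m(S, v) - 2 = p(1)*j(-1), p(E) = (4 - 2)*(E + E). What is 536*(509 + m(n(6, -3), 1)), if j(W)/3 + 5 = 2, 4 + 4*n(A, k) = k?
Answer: 254600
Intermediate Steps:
n(A, k) = -1 + k/4
p(E) = 4*E (p(E) = 2*(2*E) = 4*E)
j(W) = -9 (j(W) = -15 + 3*2 = -15 + 6 = -9)
m(S, v) = -34 (m(S, v) = 2 + (4*1)*(-9) = 2 + 4*(-9) = 2 - 36 = -34)
536*(509 + m(n(6, -3), 1)) = 536*(509 - 34) = 536*475 = 254600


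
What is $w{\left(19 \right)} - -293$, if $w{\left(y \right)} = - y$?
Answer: $274$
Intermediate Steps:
$w{\left(19 \right)} - -293 = \left(-1\right) 19 - -293 = -19 + 293 = 274$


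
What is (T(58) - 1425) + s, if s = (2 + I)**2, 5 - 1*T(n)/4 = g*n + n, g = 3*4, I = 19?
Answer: -3980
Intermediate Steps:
g = 12
T(n) = 20 - 52*n (T(n) = 20 - 4*(12*n + n) = 20 - 52*n)
s = 441 (s = (2 + 19)**2 = 21**2 = 441)
(T(58) - 1425) + s = ((20 - 52*58) - 1425) + 441 = ((20 - 3016) - 1425) + 441 = (-2996 - 1425) + 441 = -4421 + 441 = -3980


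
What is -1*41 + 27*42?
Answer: 1093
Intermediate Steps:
-1*41 + 27*42 = -41 + 1134 = 1093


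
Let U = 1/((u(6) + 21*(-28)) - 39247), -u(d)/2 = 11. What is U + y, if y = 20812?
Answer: 829503883/39857 ≈ 20812.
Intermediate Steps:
u(d) = -22 (u(d) = -2*11 = -22)
U = -1/39857 (U = 1/((-22 + 21*(-28)) - 39247) = 1/((-22 - 588) - 39247) = 1/(-610 - 39247) = 1/(-39857) = -1/39857 ≈ -2.5090e-5)
U + y = -1/39857 + 20812 = 829503883/39857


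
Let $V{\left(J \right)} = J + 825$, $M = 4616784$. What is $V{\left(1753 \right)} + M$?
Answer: $4619362$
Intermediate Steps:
$V{\left(J \right)} = 825 + J$
$V{\left(1753 \right)} + M = \left(825 + 1753\right) + 4616784 = 2578 + 4616784 = 4619362$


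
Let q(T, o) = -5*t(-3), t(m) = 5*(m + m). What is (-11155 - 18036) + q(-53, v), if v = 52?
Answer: -29041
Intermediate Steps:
t(m) = 10*m (t(m) = 5*(2*m) = 10*m)
q(T, o) = 150 (q(T, o) = -50*(-3) = -5*(-30) = 150)
(-11155 - 18036) + q(-53, v) = (-11155 - 18036) + 150 = -29191 + 150 = -29041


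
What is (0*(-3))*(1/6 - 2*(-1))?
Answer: 0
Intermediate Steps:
(0*(-3))*(1/6 - 2*(-1)) = 0*(⅙ - 2*(-1)) = 0*(⅙ + 2) = 0*(13/6) = 0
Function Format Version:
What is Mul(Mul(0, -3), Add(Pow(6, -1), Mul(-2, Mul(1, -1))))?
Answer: 0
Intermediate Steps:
Mul(Mul(0, -3), Add(Pow(6, -1), Mul(-2, Mul(1, -1)))) = Mul(0, Add(Rational(1, 6), Mul(-2, -1))) = Mul(0, Add(Rational(1, 6), 2)) = Mul(0, Rational(13, 6)) = 0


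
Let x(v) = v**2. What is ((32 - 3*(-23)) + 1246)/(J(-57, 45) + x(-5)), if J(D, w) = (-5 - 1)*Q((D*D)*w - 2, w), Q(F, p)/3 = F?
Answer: -1347/2631629 ≈ -0.00051185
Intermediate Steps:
Q(F, p) = 3*F
J(D, w) = 36 - 18*w*D**2 (J(D, w) = (-5 - 1)*(3*((D*D)*w - 2)) = -18*(D**2*w - 2) = -18*(w*D**2 - 2) = -18*(-2 + w*D**2) = -6*(-6 + 3*w*D**2) = 36 - 18*w*D**2)
((32 - 3*(-23)) + 1246)/(J(-57, 45) + x(-5)) = ((32 - 3*(-23)) + 1246)/((36 - 18*45*(-57)**2) + (-5)**2) = ((32 + 69) + 1246)/((36 - 18*45*3249) + 25) = (101 + 1246)/((36 - 2631690) + 25) = 1347/(-2631654 + 25) = 1347/(-2631629) = 1347*(-1/2631629) = -1347/2631629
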